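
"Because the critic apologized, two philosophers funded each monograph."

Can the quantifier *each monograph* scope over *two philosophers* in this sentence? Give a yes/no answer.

The adjunct clause does not contain *each monograph*, which is the matrix object.
No island intervenes, so both surface and inverse scope are derivable.

Yes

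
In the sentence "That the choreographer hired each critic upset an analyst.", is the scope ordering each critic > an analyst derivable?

No

The target quantifier *each critic* is part of the sentential subject *that the choreographer hired each critic*.
Subjects — clausal subjects included — are islands for extraction, and QR is no exception.
*each critic* > *an analyst* would require crossing that boundary, which is illicit.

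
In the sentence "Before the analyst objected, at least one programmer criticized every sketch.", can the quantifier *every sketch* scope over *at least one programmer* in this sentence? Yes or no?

Yes

Neither queried DP is inside the adjunct, so the adjunct-island constraint does not apply.
No island intervenes, so both surface and inverse scope are derivable.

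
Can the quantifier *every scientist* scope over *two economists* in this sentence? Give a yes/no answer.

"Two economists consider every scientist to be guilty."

This is an ECM construction: *every scientist* is the infinitival subject, Case-marked by the matrix verb, and the infinitive is transparent for QR.
No island intervenes, so both surface and inverse scope are derivable.
The sentence is scopally ambiguous between *two economists* > *every scientist* and *every scientist* > *two economists*.

Yes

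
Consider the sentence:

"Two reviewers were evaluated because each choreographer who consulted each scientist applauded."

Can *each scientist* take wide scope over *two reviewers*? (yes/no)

*each scientist* is embedded in the relative clause *who consulted each scientist*, which is itself inside the adjunct *because each choreographer who consulted each scientist applauded*.
Both the relative clause and the enclosing adjunct are scope islands; QR cannot cross either.
So the wide-scope reading for *each scientist* is blocked.

No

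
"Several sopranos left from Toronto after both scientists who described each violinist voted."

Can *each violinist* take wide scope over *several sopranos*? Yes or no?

No

*each violinist* is embedded in the relative clause *who described each violinist*, which is itself inside the adjunct *after both scientists who described each violinist voted*.
Nested islands: the RC island is itself inside an adjunct island, so wide scope is doubly excluded.
Hence only narrow scope for *each violinist* (under *several sopranos*) survives.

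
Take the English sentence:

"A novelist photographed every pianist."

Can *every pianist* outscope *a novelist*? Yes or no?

Yes

*a novelist* and *every pianist* are co-arguments of the matrix verb, with nothing but a clause-internal boundary between them.
Ordinary QR to a clause-peripheral position gives the wide-scope LF for the lower DP.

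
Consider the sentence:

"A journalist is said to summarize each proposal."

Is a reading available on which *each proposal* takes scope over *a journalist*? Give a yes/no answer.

*each proposal* is the object of the infinitival complement of a raising predicate; raising infinitives are transparent for QR, so the two DPs are in effect clausemates.
Clause-internal QR can adjoin the lower DP above the subject, yielding the inverse reading.
Both orderings are possible: *a journalist* > *each proposal* and *each proposal* > *a journalist*.

Yes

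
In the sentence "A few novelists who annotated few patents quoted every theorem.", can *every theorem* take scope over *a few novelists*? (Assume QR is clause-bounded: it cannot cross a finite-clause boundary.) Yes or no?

The RC *who annotated few patents* is an island, but *every theorem* is not inside it — it is the matrix object, a clausemate of *a few novelists*.
Ordinary QR to a clause-peripheral position gives the wide-scope LF for the lower DP.

Yes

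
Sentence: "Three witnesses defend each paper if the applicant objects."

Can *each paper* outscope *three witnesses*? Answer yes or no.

Yes

*each paper* is a matrix argument; the adjunct is an island but the target quantifier is outside it.
Clause-internal QR can adjoin the lower DP above the subject, yielding the inverse reading.
So *each paper* > *three witnesses* is among the available readings.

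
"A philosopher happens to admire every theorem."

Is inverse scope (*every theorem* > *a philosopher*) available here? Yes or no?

The matrix predicate is a raising verb, whose infinitival complement is not a scope island — *every theorem* can QR into the matrix clause.
Since no island is crossed, the inverse ordering is licensed alongside surface scope.
Both orderings are possible: *a philosopher* > *every theorem* and *every theorem* > *a philosopher*.

Yes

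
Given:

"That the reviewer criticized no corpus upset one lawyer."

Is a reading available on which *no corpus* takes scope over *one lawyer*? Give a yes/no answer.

*no corpus* is embedded in the sentential subject *that the reviewer criticized no corpus*.
Sentential subjects are islands: a quantifier inside the subject clause cannot raise over the matrix predicate.
So the wide-scope reading for *no corpus* is blocked.

No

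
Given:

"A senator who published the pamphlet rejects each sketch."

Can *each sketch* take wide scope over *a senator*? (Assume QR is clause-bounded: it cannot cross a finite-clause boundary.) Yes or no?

*each sketch* sits in the matrix clause, not in the relative clause on *a senator*.
Ordinary QR to a clause-peripheral position gives the wide-scope LF for the lower DP.

Yes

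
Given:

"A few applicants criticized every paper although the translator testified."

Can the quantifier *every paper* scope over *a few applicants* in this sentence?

Yes

The adjunct clause does not contain *every paper*, which is the matrix object.
QR within a single clause is free, so the lower quantifier may take scope over the higher one.
So *every paper* > *a few applicants* is among the available readings.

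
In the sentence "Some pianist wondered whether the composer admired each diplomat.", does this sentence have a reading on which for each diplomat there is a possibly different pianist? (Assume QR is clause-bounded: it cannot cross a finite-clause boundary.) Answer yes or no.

No

The described interpretation is the *each diplomat* > *some pianist* scoping.
*each diplomat* is embedded in the embedded question *whether the composer admired each diplomat*.
The wh-island constraint blocks QR out of an embedded interrogative.
So the wide-scope reading for *each diplomat* is blocked.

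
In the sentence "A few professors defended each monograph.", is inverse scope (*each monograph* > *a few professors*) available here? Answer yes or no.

*each monograph* and *a few professors* are in the same minimal clause.
QR within a single clause is free, so the lower quantifier may take scope over the higher one.
The sentence is scopally ambiguous between *a few professors* > *each monograph* and *each monograph* > *a few professors*.

Yes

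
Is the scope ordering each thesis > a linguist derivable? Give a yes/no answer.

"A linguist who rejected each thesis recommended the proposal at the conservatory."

No

*each thesis* occurs within the relative clause *who rejected each thesis*.
Relative clauses are scope islands: a quantifier cannot QR out of a relative clause to take scope in the matrix clause.
Hence only narrow scope for *each thesis* (under *a linguist*) survives.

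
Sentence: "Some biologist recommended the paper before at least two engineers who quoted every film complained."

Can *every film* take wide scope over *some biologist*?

No

*every film* sits inside the relative clause *who quoted every film*, which is itself inside the adjunct *before at least two engineers who quoted every film complained*.
Two island boundaries intervene — the relative clause and the adjunct. Either alone would block QR.
*every film* > *some biologist* would require crossing that boundary, which is illicit.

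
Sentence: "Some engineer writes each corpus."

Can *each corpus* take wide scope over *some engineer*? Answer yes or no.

Yes

*some engineer* and *each corpus* are co-arguments of the matrix verb, with nothing but a clause-internal boundary between them.
No island intervenes, so both surface and inverse scope are derivable.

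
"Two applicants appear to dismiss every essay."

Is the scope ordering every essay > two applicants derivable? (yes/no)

Raising constructions are monoclausal for scope purposes; *every essay* is not separated from *two applicants* by any island.
With no island boundary between them, the object can take inverse scope over the subject via ordinary QR within the clause.
Both orderings are possible: *two applicants* > *every essay* and *every essay* > *two applicants*.

Yes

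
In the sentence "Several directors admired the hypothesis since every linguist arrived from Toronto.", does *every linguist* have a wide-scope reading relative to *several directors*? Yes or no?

*every linguist* sits inside the adjunct clause *since every linguist arrived from Toronto*.
Adverbial clauses are not L-marked, so they are barriers for QR — the quantifier cannot escape the adjunct.
The inverse ordering *every linguist* > *several directors* is therefore underivable.

No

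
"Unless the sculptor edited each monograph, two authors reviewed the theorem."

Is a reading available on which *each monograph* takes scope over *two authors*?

Structurally, *each monograph* is inside the adjunct clause *unless the sculptor edited each monograph*.
The adjunct-island constraint bars QR out of an adverbial clause.
The ordering *each monograph* > *two authors* is therefore underivable.

No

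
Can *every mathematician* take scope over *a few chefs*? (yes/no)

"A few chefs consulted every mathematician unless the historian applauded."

*every mathematician* is a matrix argument; the adjunct is an island but the target quantifier is outside it.
Clause-internal QR can adjoin the lower DP above the subject, yielding the inverse reading.
Both orderings are possible: *a few chefs* > *every mathematician* and *every mathematician* > *a few chefs*.

Yes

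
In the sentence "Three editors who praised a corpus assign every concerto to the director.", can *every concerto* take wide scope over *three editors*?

*every concerto* is a matrix argument; only *three editors* is modified by the relative clause *who praised a corpus*, so the RC island is irrelevant to the target quantifier.
QR within a single clause is free, so the lower quantifier may take scope over the higher one.

Yes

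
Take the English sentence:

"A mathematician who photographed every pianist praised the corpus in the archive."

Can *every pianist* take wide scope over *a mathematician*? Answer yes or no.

Structurally, *every pianist* is inside the relative clause *who photographed every pianist*.
Relative clauses are scope islands: a quantifier cannot QR out of a relative clause to take scope in the matrix clause.
*every pianist* > *a mathematician* would require crossing that boundary, which is illicit.
(Only the surface reading survives: one fixed mathematician with respect to all the relevant pianists.)

No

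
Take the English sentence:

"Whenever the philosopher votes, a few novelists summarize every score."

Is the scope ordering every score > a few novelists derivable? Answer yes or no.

Neither queried DP is inside the adjunct, so the adjunct-island constraint does not apply.
Ordinary QR to a clause-peripheral position gives the wide-scope LF for the lower DP.
Both orderings are possible: *a few novelists* > *every score* and *every score* > *a few novelists*.

Yes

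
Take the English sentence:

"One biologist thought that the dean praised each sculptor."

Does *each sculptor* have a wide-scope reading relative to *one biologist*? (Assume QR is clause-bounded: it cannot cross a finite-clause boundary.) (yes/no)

No

*each sculptor* sits inside the finite complement clause *that the dean praised each sculptor*.
With QR restricted to its own tensed clause, the embedded quantifier cannot reach a matrix scope position.
*each sculptor* is confined to the island and cannot take scope over *one biologist*.
(Only the surface reading survives: one fixed biologist with respect to all the relevant sculptors.)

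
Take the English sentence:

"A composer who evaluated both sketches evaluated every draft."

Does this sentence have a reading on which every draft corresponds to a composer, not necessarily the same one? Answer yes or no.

Yes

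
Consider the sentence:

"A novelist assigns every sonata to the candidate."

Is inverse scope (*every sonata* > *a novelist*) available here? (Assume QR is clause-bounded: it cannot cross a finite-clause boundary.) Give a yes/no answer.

Yes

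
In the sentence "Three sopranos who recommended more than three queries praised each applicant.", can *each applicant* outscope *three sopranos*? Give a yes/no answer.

Yes

The RC *who recommended more than three queries* is an island, but *each applicant* is not inside it — it is the matrix object, a clausemate of *three sopranos*.
Nothing blocks QR of the lower DP to a position above the higher one, so inverse scope is available.
So *each applicant* > *three sopranos* is among the available readings.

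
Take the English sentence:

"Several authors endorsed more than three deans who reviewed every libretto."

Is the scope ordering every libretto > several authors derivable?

No

*every libretto* sits inside the relative clause *who reviewed every libretto* modifying *more than three deans*.
The relative clause forms an island for QR, so the quantifier is confined to the head noun's restrictor.
*every libretto* > *several authors* would require crossing that boundary, which is illicit.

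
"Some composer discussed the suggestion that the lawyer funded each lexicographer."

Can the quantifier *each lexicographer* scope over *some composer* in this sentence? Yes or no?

No

*each lexicographer* occurs within the complex NP *the suggestion that the lawyer funded each lexicographer*.
Since the clause is the complement of a nominal head, the CNPC blocks scope extraction.
The inverse ordering *each lexicographer* > *some composer* is therefore underivable.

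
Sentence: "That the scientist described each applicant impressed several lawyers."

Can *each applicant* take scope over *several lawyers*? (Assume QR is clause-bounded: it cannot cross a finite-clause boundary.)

No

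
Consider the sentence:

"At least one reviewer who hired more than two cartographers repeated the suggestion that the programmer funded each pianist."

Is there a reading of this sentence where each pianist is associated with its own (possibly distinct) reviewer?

This is the *each pianist* > *at least one reviewer* reading.
Structurally, *each pianist* is inside the complex NP *the suggestion that the programmer funded each pianist*.
The complex NP is opaque for QR — the quantifier is frozen inside the noun's complement.
Hence only narrow scope for *each pianist* (under *at least one reviewer*) survives.

No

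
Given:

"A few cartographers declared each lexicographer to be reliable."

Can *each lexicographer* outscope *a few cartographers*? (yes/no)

This is an ECM construction: *each lexicographer* is the infinitival subject, Case-marked by the matrix verb, and the infinitive is transparent for QR.
Ordinary QR to a clause-peripheral position gives the wide-scope LF for the lower DP.

Yes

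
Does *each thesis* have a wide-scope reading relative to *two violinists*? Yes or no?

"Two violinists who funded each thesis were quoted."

The target quantifier *each thesis* is part of the relative clause *who funded each thesis*.
QR out of a relative clause is ruled out by the relative-clause island constraint.
*each thesis* > *two violinists* would require crossing that boundary, which is illicit.

No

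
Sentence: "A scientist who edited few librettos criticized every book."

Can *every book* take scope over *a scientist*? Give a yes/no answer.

Yes

*every book* sits in the matrix clause, not in the relative clause on *a scientist*.
Clause-internal QR can adjoin the lower DP above the subject, yielding the inverse reading.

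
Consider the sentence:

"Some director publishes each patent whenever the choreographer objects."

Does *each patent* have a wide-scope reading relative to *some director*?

*each patent* is a matrix argument; the adjunct is an island but the target quantifier is outside it.
With no island boundary between them, the object can take inverse scope over the subject via ordinary QR within the clause.

Yes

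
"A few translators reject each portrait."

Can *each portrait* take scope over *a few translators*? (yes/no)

Yes

*each portrait* is the matrix object and *a few translators* the matrix subject; the two are clausemates.
With no island boundary between them, the object can take inverse scope over the subject via ordinary QR within the clause.
The sentence is scopally ambiguous between *a few translators* > *each portrait* and *each portrait* > *a few translators*.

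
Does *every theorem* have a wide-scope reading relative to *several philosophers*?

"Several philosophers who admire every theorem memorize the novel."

No

*every theorem* is embedded in the relative clause *who admire every theorem*.
A relative clause is a scope island — quantifier raising cannot cross its boundary.
So *every theorem* cannot raise high enough to outscope *several philosophers*; only the surface ordering *several philosophers* > *every theorem* is available.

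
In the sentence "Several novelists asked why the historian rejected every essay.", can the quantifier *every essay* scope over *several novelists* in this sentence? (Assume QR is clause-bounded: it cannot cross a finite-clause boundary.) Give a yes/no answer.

*every essay* occurs within the embedded question *why the historian rejected every essay*.
An indirect question is a wh-island; the filled [Spec,CP] blocks QR across the CP edge.
So the wide-scope reading for *every essay* is blocked.

No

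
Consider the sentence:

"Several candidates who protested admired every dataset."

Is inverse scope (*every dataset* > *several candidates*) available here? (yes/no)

Yes

*every dataset* sits in the matrix clause, not in the relative clause on *several candidates*.
Nothing blocks QR of the lower DP to a position above the higher one, so inverse scope is available.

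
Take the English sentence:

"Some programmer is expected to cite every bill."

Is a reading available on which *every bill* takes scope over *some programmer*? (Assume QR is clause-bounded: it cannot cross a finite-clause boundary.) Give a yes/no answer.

Infinitival complements of raising predicates do not block QR; *every bill* and *some programmer* are effectively clausemates.
QR within a single clause is free, so the lower quantifier may take scope over the higher one.

Yes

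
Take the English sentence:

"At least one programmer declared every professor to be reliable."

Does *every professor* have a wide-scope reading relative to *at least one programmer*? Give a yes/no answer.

Yes

This is an ECM construction: *every professor* is the infinitival subject, Case-marked by the matrix verb, and the infinitive is transparent for QR.
With no island boundary between them, the object can take inverse scope over the subject via ordinary QR within the clause.
So *every professor* > *at least one programmer* is among the available readings.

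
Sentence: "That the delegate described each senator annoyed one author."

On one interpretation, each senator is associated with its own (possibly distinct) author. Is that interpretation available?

That reading corresponds to *each senator* > *one author*.
*each senator* is embedded in the sentential subject *that the delegate described each senator*.
Sentential subjects are islands: a quantifier inside the subject clause cannot raise over the matrix predicate.
*each senator* is confined to the island and cannot take scope over *one author*.

No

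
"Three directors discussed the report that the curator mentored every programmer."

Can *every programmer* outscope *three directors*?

No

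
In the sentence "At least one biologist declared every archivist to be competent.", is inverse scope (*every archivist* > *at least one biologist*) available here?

The ECM infinitive is scope-transparent — *every archivist* is free to raise above *at least one biologist*.
QR within a single clause is free, so the lower quantifier may take scope over the higher one.

Yes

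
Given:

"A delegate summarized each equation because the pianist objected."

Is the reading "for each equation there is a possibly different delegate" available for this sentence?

Yes

The paraphrase describes the scope ordering *each equation* > *a delegate*.
Neither queried DP is inside the adjunct, so the adjunct-island constraint does not apply.
No island intervenes, so both surface and inverse scope are derivable.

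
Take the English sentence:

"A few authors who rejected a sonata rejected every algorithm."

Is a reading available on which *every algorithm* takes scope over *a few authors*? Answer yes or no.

*every algorithm* is a matrix argument; only *a few authors* is modified by the relative clause *who rejected a sonata*, so the RC island is irrelevant to the target quantifier.
No island intervenes, so both surface and inverse scope are derivable.

Yes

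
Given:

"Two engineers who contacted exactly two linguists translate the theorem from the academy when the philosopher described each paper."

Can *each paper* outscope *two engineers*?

The DP *each paper* is contained in the adjunct clause *when the philosopher described each paper*.
Since the clause is an adjunct (not a complement), the Adjunct Condition blocks QR across its edge.
*each paper* > *two engineers* would require crossing that boundary, which is illicit.

No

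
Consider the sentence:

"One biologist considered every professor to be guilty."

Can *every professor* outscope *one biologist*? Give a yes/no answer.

ECM infinitives lack a CP barrier, so *every professor* can QR over the matrix subject *one biologist*.
Clause-internal QR can adjoin the lower DP above the subject, yielding the inverse reading.
Both orderings are possible: *one biologist* > *every professor* and *every professor* > *one biologist*.

Yes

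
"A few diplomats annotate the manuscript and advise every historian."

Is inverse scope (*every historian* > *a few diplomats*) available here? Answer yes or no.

*every historian* is embedded in one conjunct of the coordinate structure (*advise every historian*).
Asymmetric QR out of one conjunct violates the Coordinate Structure Constraint.
So *every historian* cannot raise to a position above *a few diplomats*.

No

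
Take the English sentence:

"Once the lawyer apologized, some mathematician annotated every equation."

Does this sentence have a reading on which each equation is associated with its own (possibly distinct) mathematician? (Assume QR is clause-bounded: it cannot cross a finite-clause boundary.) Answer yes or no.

Yes

The paraphrase describes the scope ordering *every equation* > *some mathematician*.
Although there is an adjunct clause, *every equation* is in the main clause, not inside the adjunct.
Since no island is crossed, the inverse ordering is licensed alongside surface scope.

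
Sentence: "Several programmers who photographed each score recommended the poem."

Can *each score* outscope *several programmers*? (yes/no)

No

*each score* sits inside the relative clause *who photographed each score*.
QR out of a relative clause is ruled out by the relative-clause island constraint.
*each score* > *several programmers* would require crossing that boundary, which is illicit.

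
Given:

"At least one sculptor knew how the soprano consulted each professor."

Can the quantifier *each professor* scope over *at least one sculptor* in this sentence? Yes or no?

The DP *each professor* is contained in the embedded question *how the soprano consulted each professor*.
Embedded questions are wh-islands: a quantifier inside an indirect question cannot QR into the matrix clause.
There is no licit LF on which *each professor* c-commands *at least one sculptor*.
(Only the surface reading survives: one fixed sculptor with respect to all the relevant professors.)

No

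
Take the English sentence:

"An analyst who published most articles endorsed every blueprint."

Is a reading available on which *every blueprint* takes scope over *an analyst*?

Yes

*every blueprint* is a matrix argument; only *an analyst* is modified by the relative clause *who published most articles*, so the RC island is irrelevant to the target quantifier.
Nothing blocks QR of the lower DP to a position above the higher one, so inverse scope is available.
The sentence is scopally ambiguous between *an analyst* > *every blueprint* and *every blueprint* > *an analyst*.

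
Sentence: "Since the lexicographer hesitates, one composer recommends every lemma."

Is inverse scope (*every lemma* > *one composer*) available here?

Yes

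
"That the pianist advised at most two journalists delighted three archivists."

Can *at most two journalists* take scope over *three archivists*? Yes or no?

No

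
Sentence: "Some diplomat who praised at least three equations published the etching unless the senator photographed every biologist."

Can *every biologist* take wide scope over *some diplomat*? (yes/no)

No

*every biologist* is embedded in the adjunct clause *unless the senator photographed every biologist*.
Adjunct clauses are scope islands: a quantifier inside an adjunct cannot raise into the matrix clause.
*every biologist* > *some diplomat* would require crossing that boundary, which is illicit.
(Only the surface reading survives: one fixed diplomat with respect to all the relevant biologists.)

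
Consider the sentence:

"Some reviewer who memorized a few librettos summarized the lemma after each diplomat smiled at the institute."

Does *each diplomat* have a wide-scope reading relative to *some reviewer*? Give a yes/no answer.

No

*each diplomat* is embedded in the adjunct clause *after each diplomat smiled at the institute*.
Since the clause is an adjunct (not a complement), the Adjunct Condition blocks QR across its edge.
There is no licit LF on which *each diplomat* c-commands *some reviewer*.
(Only the surface reading survives: one fixed reviewer with respect to all the relevant diplomats.)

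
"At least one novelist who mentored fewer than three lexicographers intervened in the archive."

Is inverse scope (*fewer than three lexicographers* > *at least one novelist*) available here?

Structurally, *fewer than three lexicographers* is inside the relative clause *who mentored fewer than three lexicographers*.
Relative clauses block scope extraction: QR cannot target a position outside the modified NP.
The inverse ordering *fewer than three lexicographers* > *at least one novelist* is therefore underivable.

No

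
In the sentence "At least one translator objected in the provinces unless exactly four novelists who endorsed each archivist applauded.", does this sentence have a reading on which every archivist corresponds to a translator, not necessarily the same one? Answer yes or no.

No

This is the *each archivist* > *at least one translator* reading.
The target quantifier *each archivist* is part of the relative clause *who endorsed each archivist*, which is itself inside the adjunct *unless exactly four novelists who endorsed each archivist applauded*.
Even if one barrier were somehow void, the other would still block QR.
The inverse ordering *each archivist* > *at least one translator* is therefore underivable.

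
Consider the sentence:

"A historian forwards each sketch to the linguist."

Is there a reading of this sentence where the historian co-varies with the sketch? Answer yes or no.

This is the *each sketch* > *a historian* reading.
Both DPs are arguments of the same predicate; there is no clause or island boundary between them.
Since no island is crossed, the inverse ordering is licensed alongside surface scope.
So *each sketch* > *a historian* is among the available readings.

Yes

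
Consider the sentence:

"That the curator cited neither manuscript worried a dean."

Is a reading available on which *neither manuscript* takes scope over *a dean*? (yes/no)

*neither manuscript* occurs within the sentential subject *that the curator cited neither manuscript*.
The Sentential Subject Constraint rules out raising the quantifier out of the that-clause subject.
So *neither manuscript* cannot raise to a position above *a dean*.

No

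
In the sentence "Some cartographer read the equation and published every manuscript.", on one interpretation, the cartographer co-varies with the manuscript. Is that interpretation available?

The paraphrase describes the scope ordering *every manuscript* > *some cartographer*.
*every manuscript* sits inside one conjunct of the coordinate structure (*published every manuscript*).
Coordinate structures are islands for non-across-the-board movement, QR included.
The inverse ordering *every manuscript* > *some cartographer* is therefore underivable.
(Only the surface reading survives: one fixed cartographer with respect to all the relevant manuscripts.)

No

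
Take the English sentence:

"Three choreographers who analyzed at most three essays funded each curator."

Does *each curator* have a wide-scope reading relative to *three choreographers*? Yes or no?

Although the sentence contains a relative clause (*who analyzed at most three essays*), *each curator* is outside it, in the matrix VP.
QR within a single clause is free, so the lower quantifier may take scope over the higher one.

Yes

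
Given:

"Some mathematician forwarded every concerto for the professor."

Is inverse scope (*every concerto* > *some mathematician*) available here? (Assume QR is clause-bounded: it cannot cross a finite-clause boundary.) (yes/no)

Yes

Both DPs are arguments of the same predicate; there is no clause or island boundary between them.
Nothing blocks QR of the lower DP to a position above the higher one, so inverse scope is available.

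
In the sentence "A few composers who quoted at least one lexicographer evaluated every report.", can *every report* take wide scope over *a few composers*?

The RC *who quoted at least one lexicographer* is an island, but *every report* is not inside it — it is the matrix object, a clausemate of *a few composers*.
Ordinary QR to a clause-peripheral position gives the wide-scope LF for the lower DP.

Yes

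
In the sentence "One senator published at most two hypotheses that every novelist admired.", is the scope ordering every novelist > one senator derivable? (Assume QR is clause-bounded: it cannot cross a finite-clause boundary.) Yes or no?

The target quantifier *every novelist* is part of the relative clause *that every novelist admired* modifying *at most two hypotheses*.
Relative clauses are scope islands: a quantifier cannot QR out of a relative clause to take scope in the matrix clause.
The inverse ordering *every novelist* > *one senator* is therefore underivable.

No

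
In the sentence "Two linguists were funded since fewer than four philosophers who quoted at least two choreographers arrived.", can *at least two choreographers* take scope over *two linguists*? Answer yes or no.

No

*at least two choreographers* sits inside the relative clause *who quoted at least two choreographers*, which is itself inside the adjunct *since fewer than four philosophers who quoted at least two choreographers arrived*.
The quantifier would have to escape first the RC and then the adjunct — two independent island violations.
So the wide-scope reading for *at least two choreographers* is blocked.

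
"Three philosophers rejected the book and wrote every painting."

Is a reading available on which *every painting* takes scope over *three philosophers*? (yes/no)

*every painting* occurs within one conjunct of the coordinate structure (*wrote every painting*).
Asymmetric QR out of one conjunct violates the Coordinate Structure Constraint.
*every painting* is confined to the island and cannot take scope over *three philosophers*.

No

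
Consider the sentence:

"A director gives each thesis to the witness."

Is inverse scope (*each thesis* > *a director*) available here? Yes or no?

Yes

*a director* and *each thesis* are co-arguments of the matrix verb, with nothing but a clause-internal boundary between them.
Nothing blocks QR of the lower DP to a position above the higher one, so inverse scope is available.
The sentence is scopally ambiguous between *a director* > *each thesis* and *each thesis* > *a director*.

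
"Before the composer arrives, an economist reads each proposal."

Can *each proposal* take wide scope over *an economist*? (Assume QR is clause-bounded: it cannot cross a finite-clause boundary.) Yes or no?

Neither queried DP is inside the adjunct, so the adjunct-island constraint does not apply.
No island intervenes, so both surface and inverse scope are derivable.
Both orderings are possible: *an economist* > *each proposal* and *each proposal* > *an economist*.

Yes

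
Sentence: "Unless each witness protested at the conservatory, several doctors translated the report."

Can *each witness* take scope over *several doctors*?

The target quantifier *each witness* is part of the adjunct clause *unless each witness protested at the conservatory*.
Since the clause is an adjunct (not a complement), the Adjunct Condition blocks QR across its edge.
So the wide-scope reading for *each witness* is blocked.

No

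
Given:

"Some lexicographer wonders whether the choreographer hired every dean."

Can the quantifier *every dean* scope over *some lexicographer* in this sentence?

No

Structurally, *every dean* is inside the embedded question *whether the choreographer hired every dean*.
Embedded questions are wh-islands: a quantifier inside an indirect question cannot QR into the matrix clause.
*every dean* > *some lexicographer* would require crossing that boundary, which is illicit.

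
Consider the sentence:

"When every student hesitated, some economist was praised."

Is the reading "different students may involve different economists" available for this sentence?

That reading corresponds to *every student* > *some economist*.
The target quantifier *every student* is part of the adjunct clause *when every student hesitated*.
Adjunct clauses are scope islands: a quantifier inside an adjunct cannot raise into the matrix clause.
The ordering *every student* > *some economist* is therefore underivable.

No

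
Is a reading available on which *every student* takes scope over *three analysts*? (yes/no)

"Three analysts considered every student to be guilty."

*every student* is the subject of an ECM infinitive — the infinitival complement of an ECM verb is not a scope island, so *every student* can raise into the matrix clause.
Clause-internal QR can adjoin the lower DP above the subject, yielding the inverse reading.
So *every student* > *three analysts* is among the available readings.

Yes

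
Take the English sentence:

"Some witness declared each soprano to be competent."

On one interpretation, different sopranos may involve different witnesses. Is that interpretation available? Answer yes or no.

That reading corresponds to *each soprano* > *some witness*.
ECM infinitives lack a CP barrier, so *each soprano* can QR over the matrix subject *some witness*.
Since no island is crossed, the inverse ordering is licensed alongside surface scope.

Yes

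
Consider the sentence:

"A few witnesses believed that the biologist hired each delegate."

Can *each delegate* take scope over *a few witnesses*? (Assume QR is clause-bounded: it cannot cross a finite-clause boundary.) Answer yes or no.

*each delegate* sits inside the finite complement clause *that the biologist hired each delegate*.
Finite CP is the ceiling for QR here, by assumption.
So *each delegate* cannot raise to a position above *a few witnesses*.

No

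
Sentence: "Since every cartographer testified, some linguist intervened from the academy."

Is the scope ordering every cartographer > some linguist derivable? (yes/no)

No

*every cartographer* occurs within the adjunct clause *since every cartographer testified*.
The adjunct-island constraint bars QR out of an adverbial clause.
*every cartographer* is confined to the island and cannot take scope over *some linguist*.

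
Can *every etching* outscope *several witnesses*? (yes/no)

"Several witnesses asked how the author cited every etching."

No

*every etching* sits inside the embedded question *how the author cited every etching*.
Embedded wh-clauses are opaque for QR, so the quantifier stays inside the question.
There is no licit LF on which *every etching* c-commands *several witnesses*.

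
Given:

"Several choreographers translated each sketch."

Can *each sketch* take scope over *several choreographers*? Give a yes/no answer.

*each sketch* and *several choreographers* are in the same minimal clause.
QR within a single clause is free, so the lower quantifier may take scope over the higher one.
So *each sketch* > *several choreographers* is among the available readings.

Yes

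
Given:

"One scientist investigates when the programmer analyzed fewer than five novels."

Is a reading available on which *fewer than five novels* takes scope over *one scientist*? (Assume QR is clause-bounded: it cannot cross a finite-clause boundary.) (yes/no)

*fewer than five novels* sits inside the embedded question *when the programmer analyzed fewer than five novels*.
QR across an interrogative CP boundary is ruled out as a wh-island violation.
So the wide-scope reading for *fewer than five novels* is blocked.
(Only the surface reading survives: one fixed scientist with respect to all the relevant novels.)

No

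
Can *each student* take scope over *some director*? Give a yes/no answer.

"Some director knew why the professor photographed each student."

Structurally, *each student* is inside the embedded question *why the professor photographed each student*.
The wh-island constraint blocks QR out of an embedded interrogative.
There is no licit LF on which *each student* c-commands *some director*.

No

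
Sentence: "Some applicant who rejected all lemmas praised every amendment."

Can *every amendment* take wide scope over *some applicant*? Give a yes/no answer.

The RC *who rejected all lemmas* is an island, but *every amendment* is not inside it — it is the matrix object, a clausemate of *some applicant*.
Clause-internal QR can adjoin the lower DP above the subject, yielding the inverse reading.

Yes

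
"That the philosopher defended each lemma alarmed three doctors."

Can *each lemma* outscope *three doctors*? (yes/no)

No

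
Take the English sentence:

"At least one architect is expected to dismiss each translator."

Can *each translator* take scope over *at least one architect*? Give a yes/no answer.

*each translator* is the object of the infinitival complement of a raising predicate; raising infinitives are transparent for QR, so the two DPs are in effect clausemates.
QR within a single clause is free, so the lower quantifier may take scope over the higher one.
The sentence is scopally ambiguous between *at least one architect* > *each translator* and *each translator* > *at least one architect*.

Yes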